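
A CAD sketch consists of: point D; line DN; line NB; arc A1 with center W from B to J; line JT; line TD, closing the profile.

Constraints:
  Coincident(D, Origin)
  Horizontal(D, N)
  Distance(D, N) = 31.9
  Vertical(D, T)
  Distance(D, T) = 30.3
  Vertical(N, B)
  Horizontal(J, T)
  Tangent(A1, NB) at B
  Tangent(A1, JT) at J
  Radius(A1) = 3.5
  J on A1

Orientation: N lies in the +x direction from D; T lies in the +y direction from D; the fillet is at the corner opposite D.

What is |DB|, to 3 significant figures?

41.7

D is at the origin; D and N share the same y with |DN| = 31.9 and N on the +x side, so N = (31.9, 0.00). D and T share the same x with |DT| = 30.3 and T on the +y side, so T = (0.00, 30.3). The virtual corner opposite D is at (31.9, 30.3). Tangency of A1 to NB means the radius WB is perpendicular to NB and the tangent condition forces WJ to be normal to JT, with radius 3.5, so the center W sits 3.5 in from both sides at W = (28.4, 26.8). That places the tangent points at B = (31.9, 26.8) on NB and J = (28.4, 30.3) on JT. Then |DB| = |B − D| = 41.7.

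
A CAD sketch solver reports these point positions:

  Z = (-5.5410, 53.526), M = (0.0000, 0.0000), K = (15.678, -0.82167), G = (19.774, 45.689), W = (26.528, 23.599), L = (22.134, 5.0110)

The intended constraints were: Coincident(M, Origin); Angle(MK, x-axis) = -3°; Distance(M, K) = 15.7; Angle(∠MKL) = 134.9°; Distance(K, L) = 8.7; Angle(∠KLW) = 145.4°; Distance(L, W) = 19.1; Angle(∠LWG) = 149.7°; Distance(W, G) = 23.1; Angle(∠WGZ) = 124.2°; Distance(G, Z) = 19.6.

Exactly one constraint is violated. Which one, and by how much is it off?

Distance(G, Z) = 19.6 — off by 6.90.

M = (0.00, 0.00) ✓; MK at -3.000° ✓; |MK| = 15.70 ✓; ∠MKL = 134.9° ✓; |KL| = 8.701 ✓; ∠KLW = 145.4° ✓; |LW| = 19.10 ✓; ∠LWG = 149.7° ✓; |WG| = 23.10 ✓; ∠WGZ = 124.2° ✓; |GZ| = 26.50 ✗.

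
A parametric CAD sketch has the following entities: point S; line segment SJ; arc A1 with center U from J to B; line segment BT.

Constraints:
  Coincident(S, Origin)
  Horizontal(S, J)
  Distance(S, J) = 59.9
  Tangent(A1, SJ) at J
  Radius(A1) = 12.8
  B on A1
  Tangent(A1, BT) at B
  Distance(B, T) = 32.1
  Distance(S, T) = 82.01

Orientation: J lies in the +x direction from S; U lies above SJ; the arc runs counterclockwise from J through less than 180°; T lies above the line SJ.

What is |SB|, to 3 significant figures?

74.0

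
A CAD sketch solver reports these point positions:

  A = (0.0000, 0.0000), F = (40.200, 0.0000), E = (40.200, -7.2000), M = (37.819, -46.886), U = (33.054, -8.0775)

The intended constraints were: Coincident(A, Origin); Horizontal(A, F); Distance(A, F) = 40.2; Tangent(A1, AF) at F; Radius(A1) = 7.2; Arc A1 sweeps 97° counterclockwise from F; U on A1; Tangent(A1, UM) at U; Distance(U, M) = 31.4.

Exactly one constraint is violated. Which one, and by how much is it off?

Distance(U, M) = 31.4 — off by 7.70.

A = (0.00, 0.00) ✓; A.y = 0.00, F.y = 0.00 ✓; |AF| = 40.20 ✓; ∠(EF, FA) = 90.00° ✓; |EF| = 7.200 ✓; bearing(E→U) − bearing(E→F) = 97.00° ✓; |EU| = 7.200 ✓; ∠(EU, UM) = 90.00° ✓; |UM| = 39.10 ✗.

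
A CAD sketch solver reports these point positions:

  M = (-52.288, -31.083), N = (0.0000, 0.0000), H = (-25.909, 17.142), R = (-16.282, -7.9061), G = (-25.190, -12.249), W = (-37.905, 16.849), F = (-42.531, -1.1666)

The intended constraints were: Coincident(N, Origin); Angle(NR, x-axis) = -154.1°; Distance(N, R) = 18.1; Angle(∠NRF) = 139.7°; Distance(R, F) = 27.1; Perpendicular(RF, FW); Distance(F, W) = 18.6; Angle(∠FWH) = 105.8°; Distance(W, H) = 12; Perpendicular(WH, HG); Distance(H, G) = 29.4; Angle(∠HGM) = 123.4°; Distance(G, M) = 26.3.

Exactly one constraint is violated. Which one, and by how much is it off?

Distance(G, M) = 26.3 — off by 6.70.

N = (0.00, 0.00) ✓; NR at -154.1° ✓; |NR| = 18.10 ✓; ∠NRF = 139.7° ✓; |RF| = 27.10 ✓; ∠(RF, FW) = 90.00° ✓; |FW| = 18.60 ✓; ∠FWH = 105.8° ✓; |WH| = 12.00 ✓; ∠(WH, HG) = 90.00° ✓; |HG| = 29.40 ✓; ∠HGM = 123.4° ✓; |GM| = 33.00 ✗.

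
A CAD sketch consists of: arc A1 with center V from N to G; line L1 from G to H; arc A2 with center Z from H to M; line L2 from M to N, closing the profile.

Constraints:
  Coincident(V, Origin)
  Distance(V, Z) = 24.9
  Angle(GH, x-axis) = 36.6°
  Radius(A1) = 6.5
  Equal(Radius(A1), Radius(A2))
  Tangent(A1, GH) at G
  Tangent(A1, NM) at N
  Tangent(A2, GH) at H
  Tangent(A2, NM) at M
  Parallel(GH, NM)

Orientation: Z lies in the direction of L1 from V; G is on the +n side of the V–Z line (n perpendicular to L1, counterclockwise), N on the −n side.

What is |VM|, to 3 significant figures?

25.7

The slot axis is L1's direction at 36.6°, so u = (cos 36.6°, sin 36.6°) = (0.803, 0.596) and n = (−sin 36.6°, cos 36.6°) = (-0.596, 0.803). V is at the origin and Z lies 24.9 along u from V, so Z = 24.9·u = (20.0, 14.8). Tangency of A1 to both parallel lines with radius 6.5 puts G and N at V ± 6.5·n: G = (-3.88, 5.22), N = (3.88, -5.22). Equal radii place H and M the same way about Z: H = Z + 6.5·n = (16.1, 20.1), M = Z − 6.5·n = (23.9, 9.63). Then |VM| = |M − V| = 25.7.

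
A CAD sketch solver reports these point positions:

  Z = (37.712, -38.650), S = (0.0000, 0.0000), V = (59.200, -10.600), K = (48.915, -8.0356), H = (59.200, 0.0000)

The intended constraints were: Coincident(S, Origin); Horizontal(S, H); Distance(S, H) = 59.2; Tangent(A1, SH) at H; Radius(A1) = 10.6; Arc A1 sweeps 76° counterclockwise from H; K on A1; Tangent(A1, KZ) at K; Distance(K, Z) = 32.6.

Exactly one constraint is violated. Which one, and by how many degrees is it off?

Tangent(A1, KZ) at K — off by 6.10°.

S = (0.00, 0.00) ✓; S.y = 0.00, H.y = 0.00 ✓; |SH| = 59.20 ✓; ∠(VH, HS) = 90.00° ✓; |VH| = 10.60 ✓; bearing(V→K) − bearing(V→H) = 76.00° ✓; |VK| = 10.60 ✓; ∠(VK, KZ) = 96.10° ✗; |KZ| = 32.60 ✓.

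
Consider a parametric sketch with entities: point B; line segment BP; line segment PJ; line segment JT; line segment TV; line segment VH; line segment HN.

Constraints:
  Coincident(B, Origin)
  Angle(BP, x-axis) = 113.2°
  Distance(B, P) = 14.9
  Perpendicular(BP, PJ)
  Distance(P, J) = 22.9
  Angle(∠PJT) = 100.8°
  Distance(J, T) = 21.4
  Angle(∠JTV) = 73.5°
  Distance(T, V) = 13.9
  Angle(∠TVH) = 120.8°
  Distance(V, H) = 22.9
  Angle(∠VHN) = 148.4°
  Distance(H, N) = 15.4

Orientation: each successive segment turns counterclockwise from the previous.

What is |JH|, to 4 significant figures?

19.57

B is at the origin; BP runs at 113.2° with length 14.9, so P = (-5.870, 13.70). BP is perpendicular to PJ, so PJ runs at -156.8°; with |PJ| = 22.9, J = (-26.92, 4.674). ∠PJT = 100.8° gives JT at -77.60° from the x-axis; with |JT| = 21.4, T = (-22.32, -16.23). ∠JTV = 73.5° gives TV at 28.90° from the x-axis; with |TV| = 13.9, V = (-10.15, -9.509). ∠TVH = 120.8° gives VH at 88.10° from the x-axis; with |VH| = 22.9, H = (-9.394, 13.38). Then |JH| = |H − J| = 19.57.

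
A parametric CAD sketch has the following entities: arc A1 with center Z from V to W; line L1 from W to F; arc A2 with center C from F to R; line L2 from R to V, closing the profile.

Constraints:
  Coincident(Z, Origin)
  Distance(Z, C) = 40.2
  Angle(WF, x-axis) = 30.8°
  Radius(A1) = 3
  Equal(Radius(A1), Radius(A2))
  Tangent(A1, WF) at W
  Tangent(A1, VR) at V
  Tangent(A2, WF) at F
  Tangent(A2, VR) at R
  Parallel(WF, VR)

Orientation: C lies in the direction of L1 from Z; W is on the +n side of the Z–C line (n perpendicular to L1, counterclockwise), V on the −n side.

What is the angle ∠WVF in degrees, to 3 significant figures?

81.5°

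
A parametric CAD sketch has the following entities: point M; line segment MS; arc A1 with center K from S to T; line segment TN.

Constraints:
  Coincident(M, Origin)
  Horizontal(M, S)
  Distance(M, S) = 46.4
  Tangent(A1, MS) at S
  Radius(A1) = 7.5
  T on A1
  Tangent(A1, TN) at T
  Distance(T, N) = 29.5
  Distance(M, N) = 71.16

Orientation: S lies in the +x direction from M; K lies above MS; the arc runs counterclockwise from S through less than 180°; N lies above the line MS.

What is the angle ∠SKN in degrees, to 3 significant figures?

147°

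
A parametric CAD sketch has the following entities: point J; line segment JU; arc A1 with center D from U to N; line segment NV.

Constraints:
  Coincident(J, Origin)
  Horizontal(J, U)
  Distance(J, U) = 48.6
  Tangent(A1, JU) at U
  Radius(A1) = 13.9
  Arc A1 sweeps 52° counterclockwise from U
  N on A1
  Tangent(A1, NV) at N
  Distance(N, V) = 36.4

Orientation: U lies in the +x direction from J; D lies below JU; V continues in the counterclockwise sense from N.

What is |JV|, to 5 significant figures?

37.282

On A1, U sits at bearing 90° from D; a 52° counterclockwise sweep puts N at bearing 142°, so N = D + 13.9·(cos 142°, sin 142°) = (37.647, -5.3423). Tangency of A1 to NV means the radius DN is perpendicular to NV, so NV runs along (−sin 142°, cos 142°); with |NV| = 36.4, V = (15.237, -34.026). Then |JV| = |V − J| = 37.282.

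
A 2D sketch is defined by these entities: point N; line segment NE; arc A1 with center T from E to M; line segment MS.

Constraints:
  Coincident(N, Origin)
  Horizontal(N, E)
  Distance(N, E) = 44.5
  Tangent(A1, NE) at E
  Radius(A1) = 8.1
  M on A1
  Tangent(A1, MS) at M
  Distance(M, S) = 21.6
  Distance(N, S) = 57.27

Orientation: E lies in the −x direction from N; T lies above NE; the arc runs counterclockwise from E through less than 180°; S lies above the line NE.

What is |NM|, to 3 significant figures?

39.4

Checks: |TM| = 8.100 ✓; ∠(TM, MS) = 90.00° ✓; |MS| = 21.60 ✓; |NS| = 57.27 ✓.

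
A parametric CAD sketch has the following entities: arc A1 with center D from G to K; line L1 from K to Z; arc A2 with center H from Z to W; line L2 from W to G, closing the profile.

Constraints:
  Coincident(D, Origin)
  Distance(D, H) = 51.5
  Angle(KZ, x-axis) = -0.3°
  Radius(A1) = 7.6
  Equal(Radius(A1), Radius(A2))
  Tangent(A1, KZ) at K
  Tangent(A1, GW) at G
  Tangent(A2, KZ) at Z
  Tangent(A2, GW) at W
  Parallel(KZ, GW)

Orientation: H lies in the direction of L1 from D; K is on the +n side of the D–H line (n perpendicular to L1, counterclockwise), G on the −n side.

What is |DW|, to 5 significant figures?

52.058

The slot axis is L1's direction at -0.3°, so u = (cos -0.3°, sin -0.3°) = (0.99999, -0.0052360) and n = (−sin -0.3°, cos -0.3°) = (0.0052360, 0.99999). D is at the origin and H lies 51.5 along u from D, so H = 51.5·u = (51.499, -0.26965). Tangency of A1 to both parallel lines with radius 7.6 puts K and G at D ± 7.6·n: K = (0.039793, 7.5999), G = (-0.039793, -7.5999). Equal radii place Z and W the same way about H: Z = H + 7.6·n = (51.539, 7.3302), W = H − 7.6·n = (51.460, -7.8695). Then |DW| = |W − D| = 52.058.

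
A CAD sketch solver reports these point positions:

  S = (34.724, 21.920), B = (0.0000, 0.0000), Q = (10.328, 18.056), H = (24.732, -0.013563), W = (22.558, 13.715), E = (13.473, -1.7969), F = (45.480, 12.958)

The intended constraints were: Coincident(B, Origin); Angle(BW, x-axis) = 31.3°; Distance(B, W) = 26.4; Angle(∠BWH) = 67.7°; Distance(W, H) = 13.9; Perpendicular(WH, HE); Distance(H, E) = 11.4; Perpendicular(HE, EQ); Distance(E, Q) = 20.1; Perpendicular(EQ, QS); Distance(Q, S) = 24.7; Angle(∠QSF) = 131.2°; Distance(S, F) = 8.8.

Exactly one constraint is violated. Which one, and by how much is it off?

Distance(S, F) = 8.8 — off by 5.20.

B = (0.00, 0.00) ✓; BW at 31.30° ✓; |BW| = 26.40 ✓; ∠BWH = 67.70° ✓; |WH| = 13.90 ✓; ∠(WH, HE) = 90.00° ✓; |HE| = 11.40 ✓; ∠(HE, EQ) = 90.00° ✓; |EQ| = 20.10 ✓; ∠(EQ, QS) = 90.00° ✓; |QS| = 24.70 ✓; ∠QSF = 131.2° ✓; |SF| = 14.00 ✗.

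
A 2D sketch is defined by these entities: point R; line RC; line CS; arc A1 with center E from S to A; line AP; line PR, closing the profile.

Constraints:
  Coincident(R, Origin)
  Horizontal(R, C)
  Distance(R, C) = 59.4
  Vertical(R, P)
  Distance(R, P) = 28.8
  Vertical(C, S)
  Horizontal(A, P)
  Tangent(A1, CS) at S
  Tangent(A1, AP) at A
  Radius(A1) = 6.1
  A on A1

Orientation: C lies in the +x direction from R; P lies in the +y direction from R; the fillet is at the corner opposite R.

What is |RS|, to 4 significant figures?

63.59

R is at the origin; RC is horizontal with |RC| = 59.4 and C on the +x side, so C = (59.40, 0.000). RP is vertical with |RP| = 28.8 and P on the +y side, so P = (0.000, 28.80). The virtual corner opposite R is at (59.40, 28.80). Since A1 is tangent to CS there, ES ⟂ CS and tangency of A1 to AP means the radius EA is perpendicular to AP, with radius 6.1, so the center E sits 6.1 in from both sides at E = (53.30, 22.70). That places the tangent points at S = (59.40, 22.70) on CS and A = (53.30, 28.80) on AP. Then |RS| = |S − R| = 63.59.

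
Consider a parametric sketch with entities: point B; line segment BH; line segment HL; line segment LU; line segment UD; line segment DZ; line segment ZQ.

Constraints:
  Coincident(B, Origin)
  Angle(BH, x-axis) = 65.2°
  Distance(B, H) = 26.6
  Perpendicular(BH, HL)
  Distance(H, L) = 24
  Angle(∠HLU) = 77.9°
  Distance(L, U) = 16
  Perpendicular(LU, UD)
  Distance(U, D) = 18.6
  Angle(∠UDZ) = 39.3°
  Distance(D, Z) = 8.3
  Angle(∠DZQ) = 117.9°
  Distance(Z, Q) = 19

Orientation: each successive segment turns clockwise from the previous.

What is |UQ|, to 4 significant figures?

5.739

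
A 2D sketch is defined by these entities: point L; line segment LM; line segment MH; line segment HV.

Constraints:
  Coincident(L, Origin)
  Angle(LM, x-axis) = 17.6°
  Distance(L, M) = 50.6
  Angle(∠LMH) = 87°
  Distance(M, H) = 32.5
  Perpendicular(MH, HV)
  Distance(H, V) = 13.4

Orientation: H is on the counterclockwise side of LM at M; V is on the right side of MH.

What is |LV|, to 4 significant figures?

70.56

∠LMH = 87.0°, so MH runs at 17.6° + (180° − 87.0°) = 110.6° from the x-axis; with |MH| = 32.5, H = M + 32.5·(cos 110.6°, sin 110.6°) = (36.80, 45.72). MH ⟂ HV; with |HV| = 13.4 on the right of MH, V = H + 13.4·(0.9361, 0.3518) = (49.34, 50.44). Then |LV| = |V − L| = 70.56.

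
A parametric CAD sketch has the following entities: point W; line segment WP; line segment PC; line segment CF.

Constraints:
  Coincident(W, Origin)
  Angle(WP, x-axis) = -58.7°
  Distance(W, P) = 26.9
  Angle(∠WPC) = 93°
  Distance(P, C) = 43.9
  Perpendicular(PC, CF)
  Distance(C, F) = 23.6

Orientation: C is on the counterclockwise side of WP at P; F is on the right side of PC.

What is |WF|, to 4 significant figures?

67.82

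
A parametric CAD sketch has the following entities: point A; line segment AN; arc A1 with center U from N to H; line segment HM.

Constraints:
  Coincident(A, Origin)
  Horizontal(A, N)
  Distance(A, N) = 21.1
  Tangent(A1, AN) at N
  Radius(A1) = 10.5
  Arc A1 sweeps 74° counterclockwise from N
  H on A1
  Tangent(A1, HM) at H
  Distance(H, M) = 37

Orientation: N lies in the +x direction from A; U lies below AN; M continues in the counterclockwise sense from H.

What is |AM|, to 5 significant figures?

43.180

A is at the origin; A and N share the same y with |AN| = 21.1 and N on the +x side, so N = (21.100, 0.0000). The tangent condition forces UN to be normal to AN, so U = N + (0, -10.5) = (21.100, -10.500). On A1, N sits at bearing 90° from U; a 74° counterclockwise sweep puts H at bearing 164°, so H = U + 10.5·(cos 164°, sin 164°) = (11.007, -7.6058). Tangency of A1 to HM means the radius UH is perpendicular to HM, so HM runs along (−sin 164°, cos 164°); with |HM| = 37.0, M = (0.80817, -43.172). Then |AM| = |M − A| = 43.180.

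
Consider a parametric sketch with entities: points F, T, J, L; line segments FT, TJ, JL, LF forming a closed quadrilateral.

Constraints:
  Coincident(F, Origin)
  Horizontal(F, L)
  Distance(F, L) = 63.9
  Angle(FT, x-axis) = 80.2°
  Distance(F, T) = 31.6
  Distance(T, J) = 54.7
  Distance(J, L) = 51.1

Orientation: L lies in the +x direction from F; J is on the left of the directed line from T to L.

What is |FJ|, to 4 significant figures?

75.83

Checks: |TJ| = 54.70 ✓; |JL| = 51.10 ✓.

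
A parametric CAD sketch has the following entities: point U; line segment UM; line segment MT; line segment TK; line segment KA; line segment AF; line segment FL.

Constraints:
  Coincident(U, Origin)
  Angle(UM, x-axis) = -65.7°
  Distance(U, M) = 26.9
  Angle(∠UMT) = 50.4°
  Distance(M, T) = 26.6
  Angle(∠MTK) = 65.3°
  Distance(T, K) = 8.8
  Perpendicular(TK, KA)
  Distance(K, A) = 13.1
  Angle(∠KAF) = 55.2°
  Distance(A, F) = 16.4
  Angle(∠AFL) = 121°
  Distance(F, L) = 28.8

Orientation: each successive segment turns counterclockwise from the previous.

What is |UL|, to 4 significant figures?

35.69

∠KAF = 55.2° gives AF at 33.40° from the x-axis; with |AF| = 16.4, F = (27.35, -4.482). ∠AFL = 121.0° gives FL at 92.40° from the x-axis; with |FL| = 28.8, L = (26.14, 24.29). Then |UL| = |L − U| = 35.69.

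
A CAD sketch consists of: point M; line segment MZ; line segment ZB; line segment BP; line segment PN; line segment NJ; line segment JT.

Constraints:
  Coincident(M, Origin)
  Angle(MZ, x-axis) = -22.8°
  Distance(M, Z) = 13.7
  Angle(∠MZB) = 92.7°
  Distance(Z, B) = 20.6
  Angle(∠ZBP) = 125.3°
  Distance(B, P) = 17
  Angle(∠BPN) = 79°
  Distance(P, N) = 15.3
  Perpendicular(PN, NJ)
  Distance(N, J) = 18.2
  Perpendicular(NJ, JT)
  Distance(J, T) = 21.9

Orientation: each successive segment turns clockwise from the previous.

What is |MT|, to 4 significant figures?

35.23

PN is perpendicular to NJ, so NJ runs at 4.200°; with |NJ| = 18.2, J = (6.175, -12.52). The perpendicularity gives JT at right angles to NJ, so JT runs at -85.80°; with |JT| = 21.9, T = (7.779, -34.36). Then |MT| = |T − M| = 35.23.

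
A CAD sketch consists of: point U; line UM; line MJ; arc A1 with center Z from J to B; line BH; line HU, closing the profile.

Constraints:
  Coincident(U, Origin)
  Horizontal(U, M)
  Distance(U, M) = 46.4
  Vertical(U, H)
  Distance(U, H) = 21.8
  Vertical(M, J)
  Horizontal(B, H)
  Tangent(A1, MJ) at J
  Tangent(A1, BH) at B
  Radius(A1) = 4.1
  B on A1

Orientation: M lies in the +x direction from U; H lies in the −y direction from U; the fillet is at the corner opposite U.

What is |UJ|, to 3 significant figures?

49.7

The virtual corner opposite U is at (46.4, -21.8). Since A1 is tangent to MJ there, ZJ ⟂ MJ and tangency of A1 to BH means the radius ZB is perpendicular to BH, with radius 4.1, so the center Z sits 4.1 in from both sides at Z = (42.3, -17.7). That places the tangent points at J = (46.4, -17.7) on MJ and B = (42.3, -21.8) on BH. Then |UJ| = |J − U| = 49.7.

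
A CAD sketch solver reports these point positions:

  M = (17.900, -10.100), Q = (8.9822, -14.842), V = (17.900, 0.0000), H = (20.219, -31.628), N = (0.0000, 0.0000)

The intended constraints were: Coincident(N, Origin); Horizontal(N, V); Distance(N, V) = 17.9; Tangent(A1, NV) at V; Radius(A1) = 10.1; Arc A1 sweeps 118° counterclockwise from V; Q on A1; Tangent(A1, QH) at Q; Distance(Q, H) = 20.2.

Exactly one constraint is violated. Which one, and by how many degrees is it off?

Tangent(A1, QH) at Q — off by 5.80°.

N = (0.00, 0.00) ✓; N.y = 0.00, V.y = 0.00 ✓; |NV| = 17.90 ✓; ∠(MV, VN) = 90.00° ✓; |MV| = 10.10 ✓; bearing(M→Q) − bearing(M→V) = 118.0° ✓; |MQ| = 10.10 ✓; ∠(MQ, QH) = 84.20° ✗; |QH| = 20.20 ✓.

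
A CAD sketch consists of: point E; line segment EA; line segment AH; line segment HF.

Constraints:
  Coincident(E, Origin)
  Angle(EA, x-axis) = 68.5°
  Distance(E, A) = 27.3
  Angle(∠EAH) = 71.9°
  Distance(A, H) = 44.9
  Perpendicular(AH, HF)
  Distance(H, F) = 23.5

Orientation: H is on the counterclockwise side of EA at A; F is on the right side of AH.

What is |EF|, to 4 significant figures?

61.41

E is at the origin; EA runs at 68.5° with length 27.3, so A = 27.3·(cos 68.5°, sin 68.5°) = (10.01, 25.40). ∠EAH = 71.9°, so AH runs at 68.5° + (180° − 71.9°) = 176.6° from the x-axis; with |AH| = 44.9, H = A + 44.9·(cos 176.6°, sin 176.6°) = (-34.82, 28.06). AH ⟂ HF; with |HF| = 23.5 on the right of AH, F = H + 23.5·(0.05931, 0.9982) = (-33.42, 51.52). Then |EF| = |F − E| = 61.41.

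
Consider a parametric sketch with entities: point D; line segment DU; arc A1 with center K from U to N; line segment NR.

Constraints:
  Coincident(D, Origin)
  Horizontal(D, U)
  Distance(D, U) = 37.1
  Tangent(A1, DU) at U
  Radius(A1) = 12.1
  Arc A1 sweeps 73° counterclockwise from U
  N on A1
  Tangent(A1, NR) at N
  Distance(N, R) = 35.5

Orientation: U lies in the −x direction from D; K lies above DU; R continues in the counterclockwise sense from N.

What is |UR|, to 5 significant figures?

47.844

D is at the origin; D and U share the same y with |DU| = 37.1 and U on the −x side, so U = (-37.100, 0.0000). A1 meets DU tangentially, so KU is at right angles to DU, so K = U + (0, 12.1) = (-37.100, 12.100). On A1, U sits at bearing -90° from K; a 73° counterclockwise sweep puts N at bearing -17°, so N = K + 12.1·(cos -17°, sin -17°) = (-25.529, 8.5623). The tangent condition forces KN to be normal to NR, so NR runs along (−sin -17°, cos -17°); with |NR| = 35.5, R = (-15.150, 42.511). Then |UR| = |R − U| = 47.844.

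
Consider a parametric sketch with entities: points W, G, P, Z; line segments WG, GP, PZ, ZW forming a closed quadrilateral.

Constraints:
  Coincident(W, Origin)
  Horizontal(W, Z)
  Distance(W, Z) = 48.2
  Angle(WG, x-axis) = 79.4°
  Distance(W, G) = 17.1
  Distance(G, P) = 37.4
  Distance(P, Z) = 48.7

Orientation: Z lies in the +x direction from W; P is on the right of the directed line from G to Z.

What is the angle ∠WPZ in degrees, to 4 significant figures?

76.17°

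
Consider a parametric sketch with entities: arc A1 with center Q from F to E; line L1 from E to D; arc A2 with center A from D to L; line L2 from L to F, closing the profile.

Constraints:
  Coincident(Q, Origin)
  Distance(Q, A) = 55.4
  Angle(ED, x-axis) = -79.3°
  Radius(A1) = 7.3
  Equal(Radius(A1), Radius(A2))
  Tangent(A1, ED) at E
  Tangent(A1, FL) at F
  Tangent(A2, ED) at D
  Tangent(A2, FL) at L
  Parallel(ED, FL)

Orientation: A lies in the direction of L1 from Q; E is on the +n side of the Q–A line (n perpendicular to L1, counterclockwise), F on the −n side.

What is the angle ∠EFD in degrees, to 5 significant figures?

75.236°

The slot axis is L1's direction at -79.3°, so u = (cos -79.3°, sin -79.3°) = (0.18567, -0.98261) and n = (−sin -79.3°, cos -79.3°) = (0.98261, 0.18567). Q is at the origin and A lies 55.4 along u from Q, so A = 55.4·u = (10.286, -54.437). Tangency of A1 to both parallel lines with radius 7.3 puts E and F at Q ± 7.3·n: E = (7.1731, 1.3554), F = (-7.1731, -1.3554). Equal radii place D and L the same way about A: D = A + 7.3·n = (17.459, -53.081), L = A − 7.3·n = (3.1129, -55.792). Then cos ∠EFD = FE·FD / (|FE||FD|), giving 75.236°.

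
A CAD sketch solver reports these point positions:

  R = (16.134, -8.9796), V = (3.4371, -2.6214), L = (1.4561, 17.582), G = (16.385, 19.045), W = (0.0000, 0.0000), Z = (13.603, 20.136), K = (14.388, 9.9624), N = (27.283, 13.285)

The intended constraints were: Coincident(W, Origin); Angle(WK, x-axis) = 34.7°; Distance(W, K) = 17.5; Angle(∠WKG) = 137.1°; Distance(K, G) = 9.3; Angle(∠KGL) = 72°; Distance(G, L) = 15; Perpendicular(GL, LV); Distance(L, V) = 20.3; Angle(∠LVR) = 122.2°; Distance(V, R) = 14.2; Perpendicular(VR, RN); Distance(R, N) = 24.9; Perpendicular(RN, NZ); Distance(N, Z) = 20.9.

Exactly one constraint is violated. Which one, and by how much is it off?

Distance(N, Z) = 20.9 — off by 5.60.

W = (0.00, 0.00) ✓; WK at 34.70° ✓; |WK| = 17.50 ✓; ∠WKG = 137.1° ✓; |KG| = 9.300 ✓; ∠KGL = 72.00° ✓; |GL| = 15.00 ✓; ∠(GL, LV) = 90.00° ✓; |LV| = 20.30 ✓; ∠LVR = 122.2° ✓; |VR| = 14.20 ✓; ∠(VR, RN) = 90.00° ✓; |RN| = 24.90 ✓; ∠(RN, NZ) = 90.00° ✓; |NZ| = 15.30 ✗.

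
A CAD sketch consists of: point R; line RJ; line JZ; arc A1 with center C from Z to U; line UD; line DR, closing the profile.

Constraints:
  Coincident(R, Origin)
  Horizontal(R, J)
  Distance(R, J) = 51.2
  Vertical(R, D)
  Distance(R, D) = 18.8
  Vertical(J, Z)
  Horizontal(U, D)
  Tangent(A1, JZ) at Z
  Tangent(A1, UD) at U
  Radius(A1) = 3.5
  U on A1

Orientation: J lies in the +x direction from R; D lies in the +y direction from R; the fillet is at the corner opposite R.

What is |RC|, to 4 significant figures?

50.09

R is at the origin; RJ is horizontal with |RJ| = 51.2 and J on the +x side, so J = (51.20, 0.000). R and D share the same x with |RD| = 18.8 and D on the +y side, so D = (0.000, 18.80). The virtual corner opposite R is at (51.20, 18.80). A1 meets JZ tangentially, so CZ is at right angles to JZ and tangency of A1 to UD means the radius CU is perpendicular to UD, with radius 3.5, so the center C sits 3.5 in from both sides at C = (47.70, 15.30). Then |RC| = |C − R| = 50.09.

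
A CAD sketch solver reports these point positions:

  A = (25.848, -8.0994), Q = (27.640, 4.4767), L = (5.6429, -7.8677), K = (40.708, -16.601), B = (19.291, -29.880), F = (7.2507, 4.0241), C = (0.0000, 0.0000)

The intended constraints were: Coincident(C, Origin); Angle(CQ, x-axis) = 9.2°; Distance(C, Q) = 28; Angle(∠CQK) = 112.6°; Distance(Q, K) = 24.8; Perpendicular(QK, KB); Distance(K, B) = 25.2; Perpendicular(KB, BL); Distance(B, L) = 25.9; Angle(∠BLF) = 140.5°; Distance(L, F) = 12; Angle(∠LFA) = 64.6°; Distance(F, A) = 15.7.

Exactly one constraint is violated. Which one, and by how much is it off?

Distance(F, A) = 15.7 — off by 6.50.

C = (0.00, 0.00) ✓; CQ at 9.200° ✓; |CQ| = 28.00 ✓; ∠CQK = 112.6° ✓; |QK| = 24.80 ✓; ∠(QK, KB) = 90.00° ✓; |KB| = 25.20 ✓; ∠(KB, BL) = 90.00° ✓; |BL| = 25.90 ✓; ∠BLF = 140.5° ✓; |LF| = 12.00 ✓; ∠LFA = 64.60° ✓; |FA| = 22.20 ✗.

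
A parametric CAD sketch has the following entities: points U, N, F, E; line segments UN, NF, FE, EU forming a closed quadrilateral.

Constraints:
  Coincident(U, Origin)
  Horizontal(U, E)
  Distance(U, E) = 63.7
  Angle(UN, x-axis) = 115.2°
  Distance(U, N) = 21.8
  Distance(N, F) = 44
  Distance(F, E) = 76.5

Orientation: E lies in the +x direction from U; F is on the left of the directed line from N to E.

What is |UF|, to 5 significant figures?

59.022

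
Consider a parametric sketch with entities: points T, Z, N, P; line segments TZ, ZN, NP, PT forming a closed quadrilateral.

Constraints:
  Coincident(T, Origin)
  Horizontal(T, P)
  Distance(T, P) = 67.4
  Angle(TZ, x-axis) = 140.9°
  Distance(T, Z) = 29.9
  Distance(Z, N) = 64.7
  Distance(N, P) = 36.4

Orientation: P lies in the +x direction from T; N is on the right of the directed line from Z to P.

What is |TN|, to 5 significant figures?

35.621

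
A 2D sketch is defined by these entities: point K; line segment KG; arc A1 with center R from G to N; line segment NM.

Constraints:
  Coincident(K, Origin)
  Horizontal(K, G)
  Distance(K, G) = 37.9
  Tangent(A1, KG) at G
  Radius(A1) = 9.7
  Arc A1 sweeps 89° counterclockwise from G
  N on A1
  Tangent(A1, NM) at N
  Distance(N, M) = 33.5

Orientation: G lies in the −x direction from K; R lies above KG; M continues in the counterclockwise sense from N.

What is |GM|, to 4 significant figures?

44.24

K is at the origin; K and G share the same y with |KG| = 37.9 and G on the −x side, so G = (-37.90, 0.000). The tangent condition forces RG to be normal to KG, so R = G + (0, 9.7) = (-37.90, 9.700). On A1, G sits at bearing -90° from R; an 89° counterclockwise sweep puts N at bearing -1°, so N = R + 9.7·(cos -1°, sin -1°) = (-28.20, 9.531). The tangent condition forces RN to be normal to NM, so NM runs along (−sin -1°, cos -1°); with |NM| = 33.5, M = (-27.62, 43.03). Then |GM| = |M − G| = 44.24.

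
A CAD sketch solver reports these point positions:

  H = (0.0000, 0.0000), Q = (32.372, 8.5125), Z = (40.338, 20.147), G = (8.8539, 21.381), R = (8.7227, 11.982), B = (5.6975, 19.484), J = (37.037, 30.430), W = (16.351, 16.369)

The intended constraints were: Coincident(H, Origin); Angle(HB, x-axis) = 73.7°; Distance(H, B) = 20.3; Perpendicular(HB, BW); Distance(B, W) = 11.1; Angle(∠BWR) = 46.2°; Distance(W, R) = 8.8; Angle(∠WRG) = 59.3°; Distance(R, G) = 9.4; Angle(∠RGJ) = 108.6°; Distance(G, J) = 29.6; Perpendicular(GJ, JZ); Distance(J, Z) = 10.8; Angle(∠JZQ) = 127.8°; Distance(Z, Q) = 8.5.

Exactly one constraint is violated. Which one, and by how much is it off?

Distance(Z, Q) = 8.5 — off by 5.60.

H = (0.00, 0.00) ✓; HB at 73.70° ✓; |HB| = 20.30 ✓; ∠(HB, BW) = 90.00° ✓; |BW| = 11.10 ✓; ∠BWR = 46.20° ✓; |WR| = 8.800 ✓; ∠WRG = 59.30° ✓; |RG| = 9.400 ✓; ∠RGJ = 108.6° ✓; |GJ| = 29.60 ✓; ∠(GJ, JZ) = 90.00° ✓; |JZ| = 10.80 ✓; ∠JZQ = 127.8° ✓; |ZQ| = 14.10 ✗.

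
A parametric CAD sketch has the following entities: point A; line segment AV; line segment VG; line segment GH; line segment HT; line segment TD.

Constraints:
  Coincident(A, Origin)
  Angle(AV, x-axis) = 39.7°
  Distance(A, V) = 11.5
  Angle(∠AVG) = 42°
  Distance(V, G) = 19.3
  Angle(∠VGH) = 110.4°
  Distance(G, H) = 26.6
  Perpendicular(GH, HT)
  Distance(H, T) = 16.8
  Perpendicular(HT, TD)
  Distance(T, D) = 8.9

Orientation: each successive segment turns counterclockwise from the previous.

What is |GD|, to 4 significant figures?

24.40

A is at the origin; AV runs at 39.7° with length 11.5, so V = (8.848, 7.346). ∠AVG = 42.0° gives VG at 177.7° from the x-axis; with |VG| = 19.3, G = (-10.44, 8.120). ∠VGH = 110.4° gives GH at -112.7° from the x-axis; with |GH| = 26.6, H = (-20.70, -16.42). GH is perpendicular to HT, so HT runs at -22.70°; with |HT| = 16.8, T = (-5.203, -22.90). HT is perpendicular to TD, so TD runs at 67.30°; with |TD| = 8.9, D = (-1.768, -14.69). Then |GD| = |D − G| = 24.40.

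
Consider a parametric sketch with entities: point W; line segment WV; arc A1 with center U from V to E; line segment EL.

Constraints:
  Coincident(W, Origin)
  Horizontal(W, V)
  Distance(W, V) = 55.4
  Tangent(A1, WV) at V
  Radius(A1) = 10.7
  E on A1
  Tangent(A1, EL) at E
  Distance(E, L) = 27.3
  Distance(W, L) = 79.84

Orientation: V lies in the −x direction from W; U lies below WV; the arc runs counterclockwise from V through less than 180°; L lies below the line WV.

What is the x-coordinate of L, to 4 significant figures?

-71.73

Checks: |UE| = 10.70 ✓; ∠(UE, EL) = 90.00° ✓; |EL| = 27.30 ✓; |WL| = 79.84 ✓.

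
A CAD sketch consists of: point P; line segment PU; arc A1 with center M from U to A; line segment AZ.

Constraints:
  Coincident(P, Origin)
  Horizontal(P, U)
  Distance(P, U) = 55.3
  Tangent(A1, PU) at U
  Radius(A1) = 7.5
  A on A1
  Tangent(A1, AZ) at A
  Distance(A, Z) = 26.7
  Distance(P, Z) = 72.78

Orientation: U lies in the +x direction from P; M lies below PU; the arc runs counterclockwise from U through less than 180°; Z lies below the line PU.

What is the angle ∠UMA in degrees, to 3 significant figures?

125°

P is at the origin; P and U share the same y with |PU| = 55.3 and U on the +x side, so U = (55.3, 0.00). The tangent condition forces MU to be normal to PU, so M = U + (0, -7.5) = (55.3, -7.50). Since MA ⟂ AZ (tangency), |MZ| = √(7.5² + 26.7²) = 27.7 regardless of where A sits on A1. So Z lies on both circle(P, 72.78) and circle(M, 27.7); the below-PU intersection is Z = (64.5, -33.7). A is the foot of the tangent from Z: A = (49.2, -11.8).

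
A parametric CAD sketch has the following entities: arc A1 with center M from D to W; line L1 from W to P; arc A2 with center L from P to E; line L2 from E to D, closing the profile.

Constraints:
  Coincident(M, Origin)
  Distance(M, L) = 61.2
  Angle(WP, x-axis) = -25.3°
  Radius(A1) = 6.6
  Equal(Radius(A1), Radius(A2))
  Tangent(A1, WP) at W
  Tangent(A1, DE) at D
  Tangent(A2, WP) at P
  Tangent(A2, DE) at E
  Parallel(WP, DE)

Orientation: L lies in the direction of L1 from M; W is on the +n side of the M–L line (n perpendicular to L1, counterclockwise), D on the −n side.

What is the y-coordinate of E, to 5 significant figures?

-32.121

Tangency of A1 to both parallel lines with radius 6.6 puts W and D at M ± 6.6·n: W = (2.8206, 5.9669), D = (-2.8206, -5.9669). Equal radii place P and E the same way about L: P = L + 6.6·n = (58.150, -20.187), E = L − 6.6·n = (52.509, -32.121). So E.y = -32.121.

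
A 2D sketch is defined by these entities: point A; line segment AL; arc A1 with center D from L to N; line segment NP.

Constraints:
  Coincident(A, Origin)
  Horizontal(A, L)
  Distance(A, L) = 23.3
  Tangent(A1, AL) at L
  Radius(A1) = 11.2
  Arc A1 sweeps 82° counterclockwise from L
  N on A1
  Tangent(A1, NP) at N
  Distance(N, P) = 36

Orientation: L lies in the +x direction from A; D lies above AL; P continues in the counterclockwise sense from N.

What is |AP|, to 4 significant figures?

60.03

A is at the origin; AL is horizontal with |AL| = 23.3 and L on the +x side, so L = (23.30, 0.000). Tangency of A1 to AL means the radius DL is perpendicular to AL, so D = L + (0, 11.2) = (23.30, 11.20). On A1, L sits at bearing -90° from D; an 82° counterclockwise sweep puts N at bearing -8°, so N = D + 11.2·(cos -8°, sin -8°) = (34.39, 9.641). Tangency of A1 to NP means the radius DN is perpendicular to NP, so NP runs along (−sin -8°, cos -8°); with |NP| = 36.0, P = (39.40, 45.29). Then |AP| = |P − A| = 60.03.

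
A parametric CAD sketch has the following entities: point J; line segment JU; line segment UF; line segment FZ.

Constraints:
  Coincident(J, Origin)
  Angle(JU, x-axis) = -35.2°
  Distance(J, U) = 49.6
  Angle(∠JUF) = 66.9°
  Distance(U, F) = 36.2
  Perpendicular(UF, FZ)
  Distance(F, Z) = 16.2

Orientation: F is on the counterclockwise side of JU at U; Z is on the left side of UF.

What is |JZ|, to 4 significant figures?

33.85

J is at the origin; JU runs at -35.2° with length 49.6, so U = 49.6·(cos -35.2°, sin -35.2°) = (40.53, -28.59). ∠JUF = 66.9°, so UF runs at -35.2° + (180° − 66.9°) = 77.90° from the x-axis; with |UF| = 36.2, F = U + 36.2·(cos 77.90°, sin 77.90°) = (48.12, 6.805). The perpendicularity gives FZ at right angles to UF; with |FZ| = 16.2 on the left of UF, Z = F + 16.2·(-0.9778, 0.2096) = (32.28, 10.20). Then |JZ| = |Z − J| = 33.85.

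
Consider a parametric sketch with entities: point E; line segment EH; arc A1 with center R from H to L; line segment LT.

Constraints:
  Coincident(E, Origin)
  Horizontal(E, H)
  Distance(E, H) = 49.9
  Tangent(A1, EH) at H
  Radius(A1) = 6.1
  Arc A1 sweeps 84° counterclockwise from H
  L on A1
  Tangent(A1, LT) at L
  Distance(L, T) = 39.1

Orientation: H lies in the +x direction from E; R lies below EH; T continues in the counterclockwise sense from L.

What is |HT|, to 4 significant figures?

45.50

On A1, H sits at bearing 90° from R; an 84° counterclockwise sweep puts L at bearing 174°, so L = R + 6.1·(cos 174°, sin 174°) = (43.83, -5.462). A1 meets LT tangentially, so RL is at right angles to LT, so LT runs along (−sin 174°, cos 174°); with |LT| = 39.1, T = (39.75, -44.35). Then |HT| = |T − H| = 45.50.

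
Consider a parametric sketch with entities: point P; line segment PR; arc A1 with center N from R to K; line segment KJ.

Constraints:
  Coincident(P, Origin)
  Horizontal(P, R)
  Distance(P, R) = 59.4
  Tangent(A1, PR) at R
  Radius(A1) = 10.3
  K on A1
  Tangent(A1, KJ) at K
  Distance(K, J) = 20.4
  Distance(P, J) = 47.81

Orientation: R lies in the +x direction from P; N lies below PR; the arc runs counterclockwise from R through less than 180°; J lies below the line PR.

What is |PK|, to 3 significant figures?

50.5

Checks: |NK| = 10.30 ✓; ∠(NK, KJ) = 90.00° ✓; |KJ| = 20.40 ✓; |PJ| = 47.81 ✓.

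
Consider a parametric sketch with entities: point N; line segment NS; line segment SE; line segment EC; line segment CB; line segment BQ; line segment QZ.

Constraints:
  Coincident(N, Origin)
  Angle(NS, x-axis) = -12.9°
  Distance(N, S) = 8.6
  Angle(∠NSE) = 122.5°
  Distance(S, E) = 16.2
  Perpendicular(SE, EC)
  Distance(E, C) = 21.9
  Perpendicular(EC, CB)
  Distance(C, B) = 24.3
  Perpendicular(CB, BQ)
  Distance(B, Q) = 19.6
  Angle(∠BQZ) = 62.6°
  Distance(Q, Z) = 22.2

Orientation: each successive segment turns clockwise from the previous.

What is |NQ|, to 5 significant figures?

6.0530

N is at the origin; NS runs at -12.9° with length 8.6, so S = (8.3829, -1.9200). ∠NSE = 122.5° gives SE at -70.400° from the x-axis; with |SE| = 16.2, E = (13.817, -17.181). SE is perpendicular to EC, so EC runs at -160.40°; with |EC| = 21.9, C = (-6.8138, -24.528). The perpendicularity gives CB at right angles to EC, so CB runs at 109.60°; with |CB| = 24.3, B = (-14.965, -1.6357). The perpendicularity gives BQ at right angles to CB, so BQ runs at 19.600°; with |BQ| = 19.6, Q = (3.4991, 4.9392). Then |NQ| = |Q − N| = 6.0530.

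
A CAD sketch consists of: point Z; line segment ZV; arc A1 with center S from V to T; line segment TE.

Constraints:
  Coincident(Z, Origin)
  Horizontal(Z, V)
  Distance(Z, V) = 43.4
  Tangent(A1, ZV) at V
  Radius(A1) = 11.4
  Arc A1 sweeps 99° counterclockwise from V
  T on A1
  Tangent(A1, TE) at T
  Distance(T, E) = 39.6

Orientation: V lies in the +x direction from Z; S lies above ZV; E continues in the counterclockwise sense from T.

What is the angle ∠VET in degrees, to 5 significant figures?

14.532°

Z is at the origin; Z and V share the same y with |ZV| = 43.4 and V on the +x side, so V = (43.400, 0.0000). The tangent condition forces SV to be normal to ZV, so S = V + (0, 11.4) = (43.400, 11.400). On A1, V sits at bearing -90° from S; a 99° counterclockwise sweep puts T at bearing 9°, so T = S + 11.4·(cos 9°, sin 9°) = (54.660, 13.183). Tangency of A1 to TE means the radius ST is perpendicular to TE, so TE runs along (−sin 9°, cos 9°); with |TE| = 39.6, E = (48.465, 52.296). Then cos ∠VET = EV·ET / (|EV||ET|), giving 14.532°.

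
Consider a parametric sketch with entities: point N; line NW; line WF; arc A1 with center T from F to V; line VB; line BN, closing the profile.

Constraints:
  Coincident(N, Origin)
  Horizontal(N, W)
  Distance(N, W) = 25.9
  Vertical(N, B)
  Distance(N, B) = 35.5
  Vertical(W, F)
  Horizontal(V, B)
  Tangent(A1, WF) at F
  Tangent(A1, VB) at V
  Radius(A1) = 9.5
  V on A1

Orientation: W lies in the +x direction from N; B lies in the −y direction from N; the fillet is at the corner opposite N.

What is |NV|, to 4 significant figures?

39.11

N is at the origin; NW is horizontal with |NW| = 25.9 and W on the +x side, so W = (25.90, 0.000). N and B share the same x with |NB| = 35.5 and B on the −y side, so B = (0.000, -35.50). The virtual corner opposite N is at (25.90, -35.50). A1 meets WF tangentially, so TF is at right angles to WF and the tangent condition forces TV to be normal to VB, with radius 9.5, so the center T sits 9.5 in from both sides at T = (16.40, -26.00). That places the tangent points at F = (25.90, -26.00) on WF and V = (16.40, -35.50) on VB. Then |NV| = |V − N| = 39.11.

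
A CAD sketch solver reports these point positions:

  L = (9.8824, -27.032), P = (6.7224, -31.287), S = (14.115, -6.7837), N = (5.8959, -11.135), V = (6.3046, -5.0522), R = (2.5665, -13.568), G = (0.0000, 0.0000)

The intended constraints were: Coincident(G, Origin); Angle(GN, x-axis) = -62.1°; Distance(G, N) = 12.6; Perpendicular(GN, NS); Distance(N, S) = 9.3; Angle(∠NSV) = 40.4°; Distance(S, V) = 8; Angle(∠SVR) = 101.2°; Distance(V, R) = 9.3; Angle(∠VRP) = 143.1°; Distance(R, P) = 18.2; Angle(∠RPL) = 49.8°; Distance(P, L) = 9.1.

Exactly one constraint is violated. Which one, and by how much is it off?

Distance(P, L) = 9.1 — off by 3.80.

G = (0.00, 0.00) ✓; GN at -62.10° ✓; |GN| = 12.60 ✓; ∠(GN, NS) = 90.00° ✓; |NS| = 9.300 ✓; ∠NSV = 40.40° ✓; |SV| = 8.000 ✓; ∠SVR = 101.2° ✓; |VR| = 9.300 ✓; ∠VRP = 143.1° ✓; |RP| = 18.20 ✓; ∠RPL = 49.80° ✓; |PL| = 5.300 ✗.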